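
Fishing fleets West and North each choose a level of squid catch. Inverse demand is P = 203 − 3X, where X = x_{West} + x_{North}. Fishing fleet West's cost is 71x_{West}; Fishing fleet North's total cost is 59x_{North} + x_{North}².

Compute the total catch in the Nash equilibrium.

Fishing fleet West's profit: π = x_{West}(203 − 3(x_{West} + x_{North})) − 71x_{West}.
∂π/∂x_{West} = 132 − 6x_{West} − 3x_{North} = 0, so x_{West} = 22 − 0.5x_{North}.
For North: ∂π/∂x_{North} = 144 − 8x_{North} − 3x_{West} = 0 ⇒ x_{North} = 18 − 0.375x_{West}.
Substituting the second reaction function into the first: x_{West} = 22 − 0.5(18 − 0.375x_{West}), which gives 0.8125x_{West} = 13 ⇒ x_{West} = 16.
Then x_{North} = 18 − 0.375·16 = 12.
Total catch: 16 + 12 = 28.

28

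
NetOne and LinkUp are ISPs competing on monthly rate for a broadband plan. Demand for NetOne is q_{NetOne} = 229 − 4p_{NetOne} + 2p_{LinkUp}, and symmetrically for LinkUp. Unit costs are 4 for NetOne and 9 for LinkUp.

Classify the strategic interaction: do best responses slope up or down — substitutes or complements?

NetOne's profit: π = (p_{NetOne} − 4)(229 − 4p_{NetOne} + 2p_{LinkUp}).
∂π/∂p_{NetOne} = 245 − 8p_{NetOne} + 2p_{LinkUp} = 0 ⇒ p_{NetOne} = 30.625 + 0.25p_{LinkUp}.
The best-response slope dp_{NetOne}/dp_{LinkUp} = 0.25 > 0: the reaction function is upward-sloping, so the choices are strategic complements.

strategic complements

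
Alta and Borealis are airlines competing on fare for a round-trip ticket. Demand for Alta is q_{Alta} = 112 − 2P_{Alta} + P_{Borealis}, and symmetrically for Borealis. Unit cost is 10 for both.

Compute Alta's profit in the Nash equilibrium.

Alta's profit: π = (P_{Alta} − 10)(112 − 2P_{Alta} + P_{Borealis}).
∂π/∂P_{Alta} = 132 − 4P_{Alta} + P_{Borealis} = 0 ⇒ P_{Alta} = 33 + 0.25P_{Borealis}.
By symmetry P_{Borealis} = P_{Alta}; substituting into the reaction function, 0.75P_{Alta} = 33 and P_{Alta} = 44.
q_{Alta} = 112 − 2·44 + 44 = 68.
Profit = (44 − 10)·68 = 2312.

2312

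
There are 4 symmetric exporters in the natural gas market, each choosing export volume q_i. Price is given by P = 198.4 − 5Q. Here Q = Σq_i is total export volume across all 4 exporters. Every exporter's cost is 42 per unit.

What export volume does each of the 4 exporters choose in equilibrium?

A representative exporter's profit is π_i = q_i(198.4 − 5Q) − 42q_i, with Q = q_i + Σ_{j≠i} q_j.
First-order condition: 156.4 − 10q_i − 5Σ_{j≠i} q_j = 0.
In a symmetric equilibrium every exporter chooses the same q, so Σ_{j≠i} q_j = 3q. The condition becomes 156.4 − 25q = 0, giving q = 156.4/25 = 6.256.

6.256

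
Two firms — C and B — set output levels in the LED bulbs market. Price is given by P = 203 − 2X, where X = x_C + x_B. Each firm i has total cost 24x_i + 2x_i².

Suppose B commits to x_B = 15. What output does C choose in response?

Firm C's profit: π = x_C(203 − 2(x_C + x_B)) − 24x_C − 2x_C².
∂π/∂x_C = 179 − 8x_C − 2x_B = 0, so x_C = 22.375 − 0.25x_B.
At x_B = 15: x_C = 22.375 − 0.25·15 = 18.625.

18.625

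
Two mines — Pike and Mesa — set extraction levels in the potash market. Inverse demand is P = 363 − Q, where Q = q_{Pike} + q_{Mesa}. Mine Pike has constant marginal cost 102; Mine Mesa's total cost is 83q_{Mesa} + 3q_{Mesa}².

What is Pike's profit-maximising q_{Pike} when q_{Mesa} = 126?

Mine Pike's profit: π = q_{Pike}(363 − (q_{Pike} + q_{Mesa})) − 102q_{Pike}.
∂π/∂q_{Pike} = 261 − 2q_{Pike} − q_{Mesa} = 0, so q_{Pike} = 130.5 − 0.5q_{Mesa}.
At q_{Mesa} = 126: q_{Pike} = 130.5 − 0.5·126 = 67.5.

67.5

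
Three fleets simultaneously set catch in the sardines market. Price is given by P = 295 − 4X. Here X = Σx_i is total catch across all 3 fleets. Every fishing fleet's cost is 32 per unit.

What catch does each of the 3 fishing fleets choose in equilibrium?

A representative fishing fleet's profit is π_i = x_i(295 − 4X) − 32x_i, with X = x_i + Σ_{j≠i} x_j.
First-order condition: 263 − 8x_i − 4Σ_{j≠i} x_j = 0.
With identical fishing fleets, set every x_j = x: then 263 − 8x − 8x = 0, i.e. x = 263/16 = 16.4375.

16.4375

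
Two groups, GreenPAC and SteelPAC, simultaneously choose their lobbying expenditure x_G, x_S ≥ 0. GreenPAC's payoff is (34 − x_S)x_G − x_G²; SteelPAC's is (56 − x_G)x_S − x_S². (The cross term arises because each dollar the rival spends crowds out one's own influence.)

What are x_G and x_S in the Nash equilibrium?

Expanding GreenPAC's payoff: 34x_G − x_Sx_G − x_G².
∂π/∂x_G = 34 − x_S − 2x_G = 0, so x_G = 17 − 0.5x_S.
Likewise for SteelPAC: x_S = 28 − 0.5x_G.
Substituting the second reaction function into the first: x_G = 17 − 0.5(28 − 0.5x_G), which gives 0.75x_G = 3 ⇒ x_G = 4.
Then x_S = 28 − 0.5·4 = 26.

4, 26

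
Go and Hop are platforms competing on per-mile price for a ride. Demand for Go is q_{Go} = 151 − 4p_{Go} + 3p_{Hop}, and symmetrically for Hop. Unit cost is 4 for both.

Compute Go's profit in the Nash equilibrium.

Go's profit: π = (p_{Go} − 4)(151 − 4p_{Go} + 3p_{Hop}).
∂π/∂p_{Go} = 167 − 8p_{Go} + 3p_{Hop} = 0 ⇒ p_{Go} = 20.875 + 0.375p_{Hop}.
The game is symmetric, so in equilibrium p_{Hop} = p_{Go}: the reaction function gives 0.625p_{Go} = 20.875, hence p_{Go} = 33.4.
q_{Go} = 151 − 4·33.4 + 3·33.4 = 117.6.
Profit = (33.4 − 4)·117.6 = 3457.44.

3457.44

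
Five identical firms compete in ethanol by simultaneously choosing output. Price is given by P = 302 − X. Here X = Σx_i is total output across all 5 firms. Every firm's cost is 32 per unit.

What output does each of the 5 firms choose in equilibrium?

45

A representative firm's profit is π_i = x_i(302 − X) − 32x_i, with X = x_i + Σ_{j≠i} x_j.
First-order condition: 270 − 2x_i − Σ_{j≠i} x_j = 0.
Imposing symmetry (x_j = x for all j) turns Σ_{j≠i} x_j into 4x, so 270 = 6x and x = 45.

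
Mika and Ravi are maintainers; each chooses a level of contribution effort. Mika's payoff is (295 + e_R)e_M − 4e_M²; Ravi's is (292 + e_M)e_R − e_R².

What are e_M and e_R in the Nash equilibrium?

Expanding Mika's payoff: 295e_M + e_Re_M − 4e_M².
∂π/∂e_M = 295 + e_R − 8e_M = 0, so e_M = 36.875 + 0.125e_R.
Likewise for Ravi: e_R = 146 + 0.5e_M.
Substituting the second reaction function into the first: e_M = 36.875 + 0.125(146 + 0.5e_M), which gives 0.9375e_M = 55.125 ⇒ e_M = 58.8.
Then e_R = 146 + 0.5·58.8 = 175.4.

58.8, 175.4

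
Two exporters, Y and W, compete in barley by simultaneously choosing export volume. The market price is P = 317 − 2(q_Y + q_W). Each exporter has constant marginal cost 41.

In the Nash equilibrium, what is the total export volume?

Exporter Y's profit: π = q_Y(317 − 2(q_Y + q_W)) − 41q_Y.
∂π/∂q_Y = 276 − 4q_Y − 2q_W = 0, so q_Y = 69 − 0.5q_W.
By symmetry q_W = q_Y; substituting into the reaction function, 1.5q_Y = 69 and q_Y = 46.
Total export volume: 46 + 46 = 92.

92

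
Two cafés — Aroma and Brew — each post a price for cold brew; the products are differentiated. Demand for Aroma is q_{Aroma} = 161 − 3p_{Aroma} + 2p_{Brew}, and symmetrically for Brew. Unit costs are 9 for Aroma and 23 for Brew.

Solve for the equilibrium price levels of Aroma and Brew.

Aroma's profit: π = (p_{Aroma} − 9)(161 − 3p_{Aroma} + 2p_{Brew}).
∂π/∂p_{Aroma} = 188 − 6p_{Aroma} + 2p_{Brew} = 0 ⇒ p_{Aroma} = 94/3 + (1/3)p_{Brew}.
Similarly p_{Brew} = 115/3 + (1/3)p_{Aroma}.
Substituting the second reaction function into the first: p_{Aroma} = 94/3 + (1/3)(115/3 + (1/3)p_{Aroma}), which gives (8/9)p_{Aroma} = 397/9 ⇒ p_{Aroma} = 49.625.
Then p_{Brew} = 115/3 + (1/3)·49.625 = 54.875.

49.625, 54.875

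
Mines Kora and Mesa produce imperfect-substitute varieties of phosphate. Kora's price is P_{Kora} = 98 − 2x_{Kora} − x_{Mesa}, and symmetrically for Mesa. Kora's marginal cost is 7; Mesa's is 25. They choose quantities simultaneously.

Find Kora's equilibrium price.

Mine Kora's profit: π = x_{Kora}(98 − 2x_{Kora} − x_{Mesa}) − 7x_{Kora}.
∂π/∂x_{Kora} = 91 − 4x_{Kora} − x_{Mesa} = 0 ⇒ x_{Kora} = 22.75 − 0.25x_{Mesa}.
Similarly x_{Mesa} = 18.25 − 0.25x_{Kora}.
Plugging x_{Mesa} into Kora's best response: x_{Kora} = 22.75 − 0.25(18.25 − 0.25x_{Kora}) ⇒ 0.9375x_{Kora} = 18.1875, so x_{Kora} = 19.4.
Then x_{Mesa} = 18.25 − 0.25·19.4 = 13.4.
P_{Kora} = 98 − 2·19.4 − 13.4 = 45.8.

45.8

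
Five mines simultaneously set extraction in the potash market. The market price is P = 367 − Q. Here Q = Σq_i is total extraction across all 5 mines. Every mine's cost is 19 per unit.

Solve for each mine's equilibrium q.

A representative mine's profit is π_i = q_i(367 − Q) − 19q_i, with Q = q_i + Σ_{j≠i} q_j.
First-order condition: 348 − 2q_i − Σ_{j≠i} q_j = 0.
In a symmetric equilibrium every mine chooses the same q, so Σ_{j≠i} q_j = 4q. The condition becomes 348 − 6q = 0, giving q = 348/6 = 58.

58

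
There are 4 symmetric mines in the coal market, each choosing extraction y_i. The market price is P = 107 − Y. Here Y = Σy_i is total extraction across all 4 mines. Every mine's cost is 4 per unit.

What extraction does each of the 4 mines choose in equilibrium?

A representative mine's profit is π_i = y_i(107 − Y) − 4y_i, with Y = y_i + Σ_{j≠i} y_j.
First-order condition: 103 − 2y_i − Σ_{j≠i} y_j = 0.
With identical mines, set every y_j = y: then 103 − 2y − 3y = 0, i.e. y = 103/5 = 20.6.

20.6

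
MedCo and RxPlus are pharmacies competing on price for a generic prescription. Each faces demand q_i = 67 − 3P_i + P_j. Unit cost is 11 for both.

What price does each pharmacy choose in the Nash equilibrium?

20

MedCo's profit: π = (P_{MedCo} − 11)(67 − 3P_{MedCo} + P_{RxPlus}).
∂π/∂P_{MedCo} = 100 − 6P_{MedCo} + P_{RxPlus} = 0 ⇒ P_{MedCo} = 50/3 + (1/6)P_{RxPlus}.
The game is symmetric, so in equilibrium P_{RxPlus} = P_{MedCo}: the reaction function gives (5/6)P_{MedCo} = 50/3, hence P_{MedCo} = 20.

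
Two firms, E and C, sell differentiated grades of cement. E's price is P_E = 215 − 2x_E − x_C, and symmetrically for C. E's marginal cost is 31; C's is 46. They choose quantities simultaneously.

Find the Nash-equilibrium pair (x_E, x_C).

37.8, 32.8

Firm E's profit: π = x_E(215 − 2x_E − x_C) − 31x_E.
∂π/∂x_E = 184 − 4x_E − x_C = 0 ⇒ x_E = 46 − 0.25x_C.
Similarly x_C = 42.25 − 0.25x_E.
Plugging x_C into E's best response: x_E = 46 − 0.25(42.25 − 0.25x_E) ⇒ 0.9375x_E = 35.4375, so x_E = 37.8.
Then x_C = 42.25 − 0.25·37.8 = 32.8.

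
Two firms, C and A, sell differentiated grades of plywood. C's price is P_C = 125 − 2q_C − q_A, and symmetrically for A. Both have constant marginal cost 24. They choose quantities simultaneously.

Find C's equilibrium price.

64.4

Firm C's profit: π = q_C(125 − 2q_C − q_A) − 24q_C.
∂π/∂q_C = 101 − 4q_C − q_A = 0 ⇒ q_C = 25.25 − 0.25q_A.
Setting q_C = q_A in the reaction function: q_C = 25.25 − 0.25q_C, so q_C = 25.25 / 1.25 = 20.2.
P_C = 125 − 2·20.2 − 20.2 = 64.4.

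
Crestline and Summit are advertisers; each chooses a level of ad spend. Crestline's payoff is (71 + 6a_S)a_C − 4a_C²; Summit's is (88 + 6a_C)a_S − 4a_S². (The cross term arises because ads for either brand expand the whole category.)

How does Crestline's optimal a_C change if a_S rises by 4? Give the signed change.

Expanding Crestline's payoff: 71a_C + 6a_Sa_C − 4a_C².
∂π/∂a_C = 71 + 6a_S − 8a_C = 0, so a_C = 8.875 + 0.75a_S.
The reaction-function slope is 0.75, so a 4-unit rise in a_S moves a_C by 0.75 × 4 = 3. Crestline's best response rises — the actions are strategic complements.

3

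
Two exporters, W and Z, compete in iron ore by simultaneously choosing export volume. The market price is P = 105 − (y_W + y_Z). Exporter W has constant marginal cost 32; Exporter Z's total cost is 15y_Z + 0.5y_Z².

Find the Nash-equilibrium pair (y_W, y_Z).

Exporter W's profit: π = y_W(105 − (y_W + y_Z)) − 32y_W.
∂π/∂y_W = 73 − 2y_W − y_Z = 0, so y_W = 36.5 − 0.5y_Z.
For Z: ∂π/∂y_Z = 90 − 3y_Z − y_W = 0 ⇒ y_Z = 30 − (1/3)y_W.
Plugging y_Z into W's best response: y_W = 36.5 − 0.5(30 − (1/3)y_W) ⇒ (5/6)y_W = 21.5, so y_W = 25.8.
Then y_Z = 30 − (1/3)·25.8 = 21.4.

25.8, 21.4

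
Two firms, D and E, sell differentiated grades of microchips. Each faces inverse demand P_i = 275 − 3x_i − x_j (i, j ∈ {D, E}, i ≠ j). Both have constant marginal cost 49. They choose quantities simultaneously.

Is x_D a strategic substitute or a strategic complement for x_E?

Firm D's profit: π = x_D(275 − 3x_D − x_E) − 49x_D.
∂π/∂x_D = 226 − 6x_D − x_E = 0 ⇒ x_D = 113/3 − (1/6)x_E.
The best-response slope dx_D/dx_E = −1/6 < 0: the reaction function is downward-sloping, so the choices are strategic substitutes.

strategic substitutes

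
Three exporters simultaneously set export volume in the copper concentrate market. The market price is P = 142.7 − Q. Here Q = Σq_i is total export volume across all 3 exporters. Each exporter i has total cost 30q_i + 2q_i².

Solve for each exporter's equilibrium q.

A representative exporter's profit is π_i = q_i(142.7 − Q) − 30q_i − 2q_i², with Q = q_i + Σ_{j≠i} q_j.
First-order condition: 112.7 − 6q_i − Σ_{j≠i} q_j = 0.
With identical exporters, set every q_j = q: then 112.7 − 6q − 2q = 0, i.e. q = 112.7/8 = 14.0875.

14.0875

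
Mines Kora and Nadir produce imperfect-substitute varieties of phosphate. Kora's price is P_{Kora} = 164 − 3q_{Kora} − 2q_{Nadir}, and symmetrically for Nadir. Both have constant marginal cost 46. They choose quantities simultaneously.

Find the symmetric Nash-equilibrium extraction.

Mine Kora's profit: π = q_{Kora}(164 − 3q_{Kora} − 2q_{Nadir}) − 46q_{Kora}.
∂π/∂q_{Kora} = 118 − 6q_{Kora} − 2q_{Nadir} = 0 ⇒ q_{Kora} = 59/3 − (1/3)q_{Nadir}.
The game is symmetric, so in equilibrium q_{Nadir} = q_{Kora}: the reaction function gives (4/3)q_{Kora} = 59/3, hence q_{Kora} = 14.75.

14.75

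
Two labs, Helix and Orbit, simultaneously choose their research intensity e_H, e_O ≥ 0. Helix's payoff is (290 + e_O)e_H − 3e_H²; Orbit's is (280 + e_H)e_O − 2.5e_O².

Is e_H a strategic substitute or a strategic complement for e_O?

strategic complements

Expanding Helix's payoff: 290e_H + e_Oe_H − 3e_H².
∂π/∂e_H = 290 + e_O − 6e_H = 0, so e_H = 145/3 + (1/6)e_O.
The best-response slope de_H/de_O = 1/6 > 0: the reaction function is upward-sloping, so the choices are strategic complements.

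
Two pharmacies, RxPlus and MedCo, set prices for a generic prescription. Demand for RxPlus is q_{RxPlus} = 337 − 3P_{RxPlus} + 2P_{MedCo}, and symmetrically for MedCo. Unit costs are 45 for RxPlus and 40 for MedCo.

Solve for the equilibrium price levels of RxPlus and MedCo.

RxPlus's profit: π = (P_{RxPlus} − 45)(337 − 3P_{RxPlus} + 2P_{MedCo}).
∂π/∂P_{RxPlus} = 472 − 6P_{RxPlus} + 2P_{MedCo} = 0 ⇒ P_{RxPlus} = 236/3 + (1/3)P_{MedCo}.
Similarly P_{MedCo} = 457/6 + (1/3)P_{RxPlus}.
Substituting the second reaction function into the first: P_{RxPlus} = 236/3 + (1/3)(457/6 + (1/3)P_{RxPlus}), which gives (8/9)P_{RxPlus} = 1873/18 ⇒ P_{RxPlus} = 117.0625.
Then P_{MedCo} = 457/6 + (1/3)·117.0625 = 115.1875.

117.0625, 115.1875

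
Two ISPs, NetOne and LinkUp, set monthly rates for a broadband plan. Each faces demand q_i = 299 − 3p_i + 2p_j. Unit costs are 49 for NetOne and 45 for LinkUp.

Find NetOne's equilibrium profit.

NetOne's profit: π = (p_{NetOne} − 49)(299 − 3p_{NetOne} + 2p_{LinkUp}).
∂π/∂p_{NetOne} = 446 − 6p_{NetOne} + 2p_{LinkUp} = 0 ⇒ p_{NetOne} = 223/3 + (1/3)p_{LinkUp}.
Similarly p_{LinkUp} = 217/3 + (1/3)p_{NetOne}.
Plugging p_{LinkUp} into NetOne's best response: p_{NetOne} = 223/3 + (1/3)(217/3 + (1/3)p_{NetOne}) ⇒ (8/9)p_{NetOne} = 886/9, so p_{NetOne} = 110.75.
Then p_{LinkUp} = 217/3 + (1/3)·110.75 = 109.25.
q_{NetOne} = 299 − 3·110.75 + 2·109.25 = 185.25.
Profit = (110.75 − 49)·185.25 = 11439.1875.

11439.1875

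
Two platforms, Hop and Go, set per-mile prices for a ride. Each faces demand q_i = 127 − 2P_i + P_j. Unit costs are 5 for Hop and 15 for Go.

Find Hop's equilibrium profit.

3528

Hop's profit: π = (P_{Hop} − 5)(127 − 2P_{Hop} + P_{Go}).
∂π/∂P_{Hop} = 137 − 4P_{Hop} + P_{Go} = 0 ⇒ P_{Hop} = 34.25 + 0.25P_{Go}.
Similarly P_{Go} = 39.25 + 0.25P_{Hop}.
Solving the two reaction functions simultaneously: (1 − (0.25)(0.25))P_{Hop} = 34.25 + 0.25·39.25, so 0.9375P_{Hop} = 44.0625 and P_{Hop} = 47.
Then P_{Go} = 39.25 + 0.25·47 = 51.
q_{Hop} = 127 − 2·47 + 51 = 84.
Profit = (47 − 5)·84 = 3528.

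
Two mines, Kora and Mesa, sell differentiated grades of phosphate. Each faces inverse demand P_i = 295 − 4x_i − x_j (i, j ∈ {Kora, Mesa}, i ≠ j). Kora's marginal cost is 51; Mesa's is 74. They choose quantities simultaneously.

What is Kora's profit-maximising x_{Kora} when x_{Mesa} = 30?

Mine Kora's profit: π = x_{Kora}(295 − 4x_{Kora} − x_{Mesa}) − 51x_{Kora}.
∂π/∂x_{Kora} = 244 − 8x_{Kora} − x_{Mesa} = 0 ⇒ x_{Kora} = 30.5 − 0.125x_{Mesa}.
At x_{Mesa} = 30: x_{Kora} = 30.5 − 0.125·30 = 26.75.

26.75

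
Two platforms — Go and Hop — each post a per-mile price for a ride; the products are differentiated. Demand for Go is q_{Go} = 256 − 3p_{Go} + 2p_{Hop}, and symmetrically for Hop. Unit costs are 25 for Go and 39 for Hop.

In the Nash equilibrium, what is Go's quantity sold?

Go's profit: π = (p_{Go} − 25)(256 − 3p_{Go} + 2p_{Hop}).
∂π/∂p_{Go} = 331 − 6p_{Go} + 2p_{Hop} = 0 ⇒ p_{Go} = 331/6 + (1/3)p_{Hop}.
Similarly p_{Hop} = 373/6 + (1/3)p_{Go}.
Substituting the second reaction function into the first: p_{Go} = 331/6 + (1/3)(373/6 + (1/3)p_{Go}), which gives (8/9)p_{Go} = 683/9 ⇒ p_{Go} = 85.375.
Then p_{Hop} = 373/6 + (1/3)·85.375 = 90.625.
q_{Go} = 256 − 3·85.375 + 2·90.625 = 181.125.

181.125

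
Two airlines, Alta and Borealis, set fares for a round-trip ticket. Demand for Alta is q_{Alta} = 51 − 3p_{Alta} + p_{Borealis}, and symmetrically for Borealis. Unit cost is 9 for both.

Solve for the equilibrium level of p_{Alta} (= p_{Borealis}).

15.6

Alta's profit: π = (p_{Alta} − 9)(51 − 3p_{Alta} + p_{Borealis}).
∂π/∂p_{Alta} = 78 − 6p_{Alta} + p_{Borealis} = 0 ⇒ p_{Alta} = 13 + (1/6)p_{Borealis}.
Setting p_{Alta} = p_{Borealis} in the reaction function: p_{Alta} = 13 + (1/6)p_{Alta}, so p_{Alta} = 13 / (5/6) = 15.6.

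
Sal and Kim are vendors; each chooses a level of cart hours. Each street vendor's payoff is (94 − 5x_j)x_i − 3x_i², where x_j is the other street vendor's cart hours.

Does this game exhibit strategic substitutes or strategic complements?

strategic substitutes

Sal's payoff is (94 − 5x_K)x_S − 3x_S².
∂π/∂x_S = 94 − 5x_K − 6x_S = 0, so x_S = 47/3 − (5/6)x_K.
The best-response slope dx_S/dx_K = −5/6 < 0: the reaction function is downward-sloping, so the choices are strategic substitutes.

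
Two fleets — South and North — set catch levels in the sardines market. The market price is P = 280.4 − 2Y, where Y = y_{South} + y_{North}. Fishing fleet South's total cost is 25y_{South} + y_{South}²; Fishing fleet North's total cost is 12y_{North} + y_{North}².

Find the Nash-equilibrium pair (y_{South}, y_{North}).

31.1125, 34.3625

Fishing fleet South's profit: π = y_{South}(280.4 − 2(y_{South} + y_{North})) − 25y_{South} − y_{South}².
∂π/∂y_{South} = 255.4 − 6y_{South} − 2y_{North} = 0, so y_{South} = 1277/30 − (1/3)y_{North}.
By the same steps for North: y_{North} = 671/15 − (1/3)y_{South}.
Solving the two reaction functions simultaneously: (1 − (−1/3)(−1/3))y_{South} = 1277/30 − (1/3)·(671/15), so (8/9)y_{South} = 2489/90 and y_{South} = 31.1125.
Then y_{North} = 671/15 − (1/3)·31.1125 = 34.3625.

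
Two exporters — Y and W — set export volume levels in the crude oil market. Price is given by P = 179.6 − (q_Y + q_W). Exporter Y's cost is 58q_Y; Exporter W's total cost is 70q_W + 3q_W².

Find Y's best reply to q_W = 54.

33.8

Exporter Y's profit: π = q_Y(179.6 − (q_Y + q_W)) − 58q_Y.
∂π/∂q_Y = 121.6 − 2q_Y − q_W = 0, so q_Y = 60.8 − 0.5q_W.
At q_W = 54: q_Y = 60.8 − 0.5·54 = 33.8.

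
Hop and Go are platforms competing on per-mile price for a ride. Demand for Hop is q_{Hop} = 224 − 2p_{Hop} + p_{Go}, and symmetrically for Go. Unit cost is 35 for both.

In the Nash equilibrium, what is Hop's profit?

Hop's profit: π = (p_{Hop} − 35)(224 − 2p_{Hop} + p_{Go}).
∂π/∂p_{Hop} = 294 − 4p_{Hop} + p_{Go} = 0 ⇒ p_{Hop} = 73.5 + 0.25p_{Go}.
The game is symmetric, so in equilibrium p_{Go} = p_{Hop}: the reaction function gives 0.75p_{Hop} = 73.5, hence p_{Hop} = 98.
q_{Hop} = 224 − 2·98 + 98 = 126.
Profit = (98 − 35)·126 = 7938.

7938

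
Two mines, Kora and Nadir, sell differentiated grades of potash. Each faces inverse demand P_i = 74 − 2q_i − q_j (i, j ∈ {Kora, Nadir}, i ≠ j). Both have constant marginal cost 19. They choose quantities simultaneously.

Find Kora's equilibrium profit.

242

Mine Kora's profit: π = q_{Kora}(74 − 2q_{Kora} − q_{Nadir}) − 19q_{Kora}.
∂π/∂q_{Kora} = 55 − 4q_{Kora} − q_{Nadir} = 0 ⇒ q_{Kora} = 13.75 − 0.25q_{Nadir}.
The game is symmetric, so in equilibrium q_{Nadir} = q_{Kora}: the reaction function gives 1.25q_{Kora} = 13.75, hence q_{Kora} = 11.
P_{Kora} = 74 − 2·11 − 11 = 41.
Profit = (41 − 19)·11 = 242.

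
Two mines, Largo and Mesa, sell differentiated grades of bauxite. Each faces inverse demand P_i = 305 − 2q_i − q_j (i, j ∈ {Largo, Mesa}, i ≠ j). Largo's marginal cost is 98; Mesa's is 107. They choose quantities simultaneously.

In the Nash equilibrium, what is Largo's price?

Mine Largo's profit: π = q_{Largo}(305 − 2q_{Largo} − q_{Mesa}) − 98q_{Largo}.
∂π/∂q_{Largo} = 207 − 4q_{Largo} − q_{Mesa} = 0 ⇒ q_{Largo} = 51.75 − 0.25q_{Mesa}.
Similarly q_{Mesa} = 49.5 − 0.25q_{Largo}.
Substituting the second reaction function into the first: q_{Largo} = 51.75 − 0.25(49.5 − 0.25q_{Largo}), which gives 0.9375q_{Largo} = 39.375 ⇒ q_{Largo} = 42.
Then q_{Mesa} = 49.5 − 0.25·42 = 39.
P_{Largo} = 305 − 2·42 − 39 = 182.

182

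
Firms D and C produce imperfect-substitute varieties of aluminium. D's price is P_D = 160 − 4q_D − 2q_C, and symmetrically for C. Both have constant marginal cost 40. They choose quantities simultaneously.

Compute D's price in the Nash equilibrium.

88

Firm D's profit: π = q_D(160 − 4q_D − 2q_C) − 40q_D.
∂π/∂q_D = 120 − 8q_D − 2q_C = 0 ⇒ q_D = 15 − 0.25q_C.
By symmetry q_C = q_D; substituting into the reaction function, 1.25q_D = 15 and q_D = 12.
P_D = 160 − 4·12 − 2·12 = 88.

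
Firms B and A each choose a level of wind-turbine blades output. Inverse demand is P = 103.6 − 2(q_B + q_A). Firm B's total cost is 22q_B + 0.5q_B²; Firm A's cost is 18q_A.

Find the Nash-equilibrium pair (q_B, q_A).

Firm B's profit: π = q_B(103.6 − 2(q_B + q_A)) − 22q_B − 0.5q_B².
∂π/∂q_B = 81.6 − 5q_B − 2q_A = 0, so q_B = 16.32 − 0.4q_A.
For A: ∂π/∂q_A = 85.6 − 4q_A − 2q_B = 0 ⇒ q_A = 21.4 − 0.5q_B.
Substituting the second reaction function into the first: q_B = 16.32 − 0.4(21.4 − 0.5q_B), which gives 0.8q_B = 7.76 ⇒ q_B = 9.7.
Then q_A = 21.4 − 0.5·9.7 = 16.55.

9.7, 16.55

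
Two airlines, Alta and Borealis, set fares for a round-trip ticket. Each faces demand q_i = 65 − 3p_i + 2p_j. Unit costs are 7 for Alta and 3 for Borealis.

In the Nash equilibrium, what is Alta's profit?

567.1875

Alta's profit: π = (p_{Alta} − 7)(65 − 3p_{Alta} + 2p_{Borealis}).
∂π/∂p_{Alta} = 86 − 6p_{Alta} + 2p_{Borealis} = 0 ⇒ p_{Alta} = 43/3 + (1/3)p_{Borealis}.
Similarly p_{Borealis} = 37/3 + (1/3)p_{Alta}.
Plugging p_{Borealis} into Alta's best response: p_{Alta} = 43/3 + (1/3)(37/3 + (1/3)p_{Alta}) ⇒ (8/9)p_{Alta} = 166/9, so p_{Alta} = 20.75.
Then p_{Borealis} = 37/3 + (1/3)·20.75 = 19.25.
q_{Alta} = 65 − 3·20.75 + 2·19.25 = 41.25.
Profit = (20.75 − 7)·41.25 = 567.1875.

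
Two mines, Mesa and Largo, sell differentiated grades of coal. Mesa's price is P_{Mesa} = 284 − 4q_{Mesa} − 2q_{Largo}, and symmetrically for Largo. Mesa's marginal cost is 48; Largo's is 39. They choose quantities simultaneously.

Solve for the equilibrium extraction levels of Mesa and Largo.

23.3, 24.8

Mine Mesa's profit: π = q_{Mesa}(284 − 4q_{Mesa} − 2q_{Largo}) − 48q_{Mesa}.
∂π/∂q_{Mesa} = 236 − 8q_{Mesa} − 2q_{Largo} = 0 ⇒ q_{Mesa} = 29.5 − 0.25q_{Largo}.
Similarly q_{Largo} = 30.625 − 0.25q_{Mesa}.
Substituting the second reaction function into the first: q_{Mesa} = 29.5 − 0.25(30.625 − 0.25q_{Mesa}), which gives 0.9375q_{Mesa} = 699/32 ⇒ q_{Mesa} = 23.3.
Then q_{Largo} = 30.625 − 0.25·23.3 = 24.8.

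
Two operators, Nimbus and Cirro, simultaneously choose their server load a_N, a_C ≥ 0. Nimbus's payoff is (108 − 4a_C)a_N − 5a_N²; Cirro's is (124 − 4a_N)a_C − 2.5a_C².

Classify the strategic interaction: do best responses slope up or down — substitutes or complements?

Expanding Nimbus's payoff: 108a_N − 4a_Ca_N − 5a_N².
∂π/∂a_N = 108 − 4a_C − 10a_N = 0, so a_N = 10.8 − 0.4a_C.
The best-response slope da_N/da_C = −0.4 < 0: the reaction function is downward-sloping, so the choices are strategic substitutes.

strategic substitutes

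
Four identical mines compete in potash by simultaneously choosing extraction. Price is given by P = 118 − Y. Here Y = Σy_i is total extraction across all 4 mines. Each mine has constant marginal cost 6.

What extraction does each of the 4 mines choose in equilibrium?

A representative mine's profit is π_i = y_i(118 − Y) − 6y_i, with Y = y_i + Σ_{j≠i} y_j.
First-order condition: 112 − 2y_i − Σ_{j≠i} y_j = 0.
In a symmetric equilibrium every mine chooses the same y, so Σ_{j≠i} y_j = 3y. The condition becomes 112 − 5y = 0, giving y = 112/5 = 22.4.

22.4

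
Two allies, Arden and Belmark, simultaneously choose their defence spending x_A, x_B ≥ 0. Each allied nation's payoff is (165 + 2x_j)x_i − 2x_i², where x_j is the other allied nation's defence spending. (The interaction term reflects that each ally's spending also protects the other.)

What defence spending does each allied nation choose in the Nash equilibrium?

Arden's payoff is (165 + 2x_B)x_A − 2x_A².
∂π/∂x_A = 165 + 2x_B − 4x_A = 0, so x_A = 41.25 + 0.5x_B.
Setting x_A = x_B in the reaction function: x_A = 41.25 + 0.5x_A, so x_A = 41.25 / 0.5 = 82.5.

82.5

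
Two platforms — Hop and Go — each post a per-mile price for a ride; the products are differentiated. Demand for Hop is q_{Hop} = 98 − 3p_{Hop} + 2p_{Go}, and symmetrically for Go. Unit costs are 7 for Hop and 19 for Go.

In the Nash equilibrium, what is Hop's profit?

1875

Hop's profit: π = (p_{Hop} − 7)(98 − 3p_{Hop} + 2p_{Go}).
∂π/∂p_{Hop} = 119 − 6p_{Hop} + 2p_{Go} = 0 ⇒ p_{Hop} = 119/6 + (1/3)p_{Go}.
Similarly p_{Go} = 155/6 + (1/3)p_{Hop}.
Substituting the second reaction function into the first: p_{Hop} = 119/6 + (1/3)(155/6 + (1/3)p_{Hop}), which gives (8/9)p_{Hop} = 256/9 ⇒ p_{Hop} = 32.
Then p_{Go} = 155/6 + (1/3)·32 = 36.5.
q_{Hop} = 98 − 3·32 + 2·36.5 = 75.
Profit = (32 − 7)·75 = 1875.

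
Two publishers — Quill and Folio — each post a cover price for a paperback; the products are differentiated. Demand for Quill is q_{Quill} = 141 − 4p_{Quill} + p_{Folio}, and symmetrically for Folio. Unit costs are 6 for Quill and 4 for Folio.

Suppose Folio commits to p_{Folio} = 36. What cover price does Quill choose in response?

25.125

Quill's profit: π = (p_{Quill} − 6)(141 − 4p_{Quill} + p_{Folio}).
∂π/∂p_{Quill} = 165 − 8p_{Quill} + p_{Folio} = 0 ⇒ p_{Quill} = 20.625 + 0.125p_{Folio}.
At p_{Folio} = 36: p_{Quill} = 20.625 + 0.125·36 = 25.125.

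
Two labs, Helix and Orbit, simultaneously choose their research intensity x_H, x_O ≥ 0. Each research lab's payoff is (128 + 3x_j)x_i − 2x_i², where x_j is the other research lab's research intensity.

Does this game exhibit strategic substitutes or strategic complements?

strategic complements

Helix's payoff is (128 + 3x_O)x_H − 2x_H².
∂π/∂x_H = 128 + 3x_O − 4x_H = 0, so x_H = 32 + 0.75x_O.
The best-response slope dx_H/dx_O = 0.75 > 0: the reaction function is upward-sloping, so the choices are strategic complements.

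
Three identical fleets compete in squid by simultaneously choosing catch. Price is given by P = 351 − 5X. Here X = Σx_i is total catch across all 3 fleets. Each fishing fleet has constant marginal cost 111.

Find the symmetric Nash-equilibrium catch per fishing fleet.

12

A representative fishing fleet's profit is π_i = x_i(351 − 5X) − 111x_i, with X = x_i + Σ_{j≠i} x_j.
First-order condition: 240 − 10x_i − 5Σ_{j≠i} x_j = 0.
In a symmetric equilibrium every fishing fleet chooses the same x, so Σ_{j≠i} x_j = 2x. The condition becomes 240 − 20x = 0, giving x = 240/20 = 12.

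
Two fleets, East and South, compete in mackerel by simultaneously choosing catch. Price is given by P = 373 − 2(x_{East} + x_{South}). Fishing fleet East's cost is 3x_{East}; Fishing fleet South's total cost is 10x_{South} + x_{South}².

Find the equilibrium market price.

Fishing fleet East's profit: π = x_{East}(373 − 2(x_{East} + x_{South})) − 3x_{East}.
∂π/∂x_{East} = 370 − 4x_{East} − 2x_{South} = 0, so x_{East} = 92.5 − 0.5x_{South}.
For South: ∂π/∂x_{South} = 363 − 6x_{South} − 2x_{East} = 0 ⇒ x_{South} = 60.5 − (1/3)x_{East}.
Substituting the second reaction function into the first: x_{East} = 92.5 − 0.5(60.5 − (1/3)x_{East}), which gives (5/6)x_{East} = 62.25 ⇒ x_{East} = 74.7.
Then x_{South} = 60.5 − (1/3)·74.7 = 35.6.
Equilibrium price: P = 373 − 2·110.3 = 152.4.

152.4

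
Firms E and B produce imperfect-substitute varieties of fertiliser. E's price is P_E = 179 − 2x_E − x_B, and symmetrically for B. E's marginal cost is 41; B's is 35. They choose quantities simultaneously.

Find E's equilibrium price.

Firm E's profit: π = x_E(179 − 2x_E − x_B) − 41x_E.
∂π/∂x_E = 138 − 4x_E − x_B = 0 ⇒ x_E = 34.5 − 0.25x_B.
Similarly x_B = 36 − 0.25x_E.
Substituting the second reaction function into the first: x_E = 34.5 − 0.25(36 − 0.25x_E), which gives 0.9375x_E = 25.5 ⇒ x_E = 27.2.
Then x_B = 36 − 0.25·27.2 = 29.2.
P_E = 179 − 2·27.2 − 29.2 = 95.4.

95.4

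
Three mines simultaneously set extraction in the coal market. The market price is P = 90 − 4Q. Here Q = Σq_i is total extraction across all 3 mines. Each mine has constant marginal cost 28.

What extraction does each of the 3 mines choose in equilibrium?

3.875

A representative mine's profit is π_i = q_i(90 − 4Q) − 28q_i, with Q = q_i + Σ_{j≠i} q_j.
First-order condition: 62 − 8q_i − 4Σ_{j≠i} q_j = 0.
In a symmetric equilibrium every mine chooses the same q, so Σ_{j≠i} q_j = 2q. The condition becomes 62 − 16q = 0, giving q = 62/16 = 3.875.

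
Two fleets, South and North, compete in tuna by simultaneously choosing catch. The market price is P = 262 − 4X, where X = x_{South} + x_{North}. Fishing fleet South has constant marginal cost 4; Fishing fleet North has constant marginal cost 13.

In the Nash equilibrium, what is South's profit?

1980.25

Fishing fleet South's profit: π = x_{South}(262 − 4(x_{South} + x_{North})) − 4x_{South}.
∂π/∂x_{South} = 258 − 8x_{South} − 4x_{North} = 0, so x_{South} = 32.25 − 0.5x_{North}.
By the same steps for North: x_{North} = 31.125 − 0.5x_{South}.
Solving the two reaction functions simultaneously: (1 − (−0.5)(−0.5))x_{South} = 32.25 − 0.5·31.125, so 0.75x_{South} = 16.6875 and x_{South} = 22.25.
Then x_{North} = 31.125 − 0.5·22.25 = 20.
Price P = 262 − 4·42.25 = 93.
South's profit: (93 − 4)·22.25 = 1980.25.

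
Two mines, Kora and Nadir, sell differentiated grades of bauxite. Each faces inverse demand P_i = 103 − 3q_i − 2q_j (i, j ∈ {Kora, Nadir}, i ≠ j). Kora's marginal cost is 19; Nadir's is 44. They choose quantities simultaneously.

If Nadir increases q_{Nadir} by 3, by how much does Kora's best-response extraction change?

Mine Kora's profit: π = q_{Kora}(103 − 3q_{Kora} − 2q_{Nadir}) − 19q_{Kora}.
∂π/∂q_{Kora} = 84 − 6q_{Kora} − 2q_{Nadir} = 0 ⇒ q_{Kora} = 14 − (1/3)q_{Nadir}.
The reaction-function slope is −1/3, so a 3-unit rise in q_{Nadir} moves q_{Kora} by −1/3 × 3 = −1. Kora's best response falls — the actions are strategic substitutes.

-1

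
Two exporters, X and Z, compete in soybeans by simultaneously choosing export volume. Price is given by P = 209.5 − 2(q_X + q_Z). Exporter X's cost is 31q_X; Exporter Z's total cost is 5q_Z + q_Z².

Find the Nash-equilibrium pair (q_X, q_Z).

33.1, 23.05

Exporter X's profit: π = q_X(209.5 − 2(q_X + q_Z)) − 31q_X.
∂π/∂q_X = 178.5 − 4q_X − 2q_Z = 0, so q_X = 44.625 − 0.5q_Z.
For Z: ∂π/∂q_Z = 204.5 − 6q_Z − 2q_X = 0 ⇒ q_Z = 409/12 − (1/3)q_X.
Substituting the second reaction function into the first: q_X = 44.625 − 0.5(409/12 − (1/3)q_X), which gives (5/6)q_X = 331/12 ⇒ q_X = 33.1.
Then q_Z = 409/12 − (1/3)·33.1 = 23.05.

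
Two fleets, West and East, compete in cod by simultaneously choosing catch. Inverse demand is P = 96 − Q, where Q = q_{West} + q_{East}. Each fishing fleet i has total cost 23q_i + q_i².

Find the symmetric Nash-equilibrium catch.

14.6

Fishing fleet West's profit: π = q_{West}(96 − (q_{West} + q_{East})) − 23q_{West} − q_{West}².
∂π/∂q_{West} = 73 − 4q_{West} − q_{East} = 0, so q_{West} = 18.25 − 0.25q_{East}.
The game is symmetric, so in equilibrium q_{East} = q_{West}: the reaction function gives 1.25q_{West} = 18.25, hence q_{West} = 14.6.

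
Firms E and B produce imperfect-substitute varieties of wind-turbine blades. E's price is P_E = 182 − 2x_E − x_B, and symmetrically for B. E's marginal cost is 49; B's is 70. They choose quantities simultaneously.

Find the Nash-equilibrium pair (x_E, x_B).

Firm E's profit: π = x_E(182 − 2x_E − x_B) − 49x_E.
∂π/∂x_E = 133 − 4x_E − x_B = 0 ⇒ x_E = 33.25 − 0.25x_B.
Similarly x_B = 28 − 0.25x_E.
Solving the two reaction functions simultaneously: (1 − (−0.25)(−0.25))x_E = 33.25 − 0.25·28, so 0.9375x_E = 26.25 and x_E = 28.
Then x_B = 28 − 0.25·28 = 21.

28, 21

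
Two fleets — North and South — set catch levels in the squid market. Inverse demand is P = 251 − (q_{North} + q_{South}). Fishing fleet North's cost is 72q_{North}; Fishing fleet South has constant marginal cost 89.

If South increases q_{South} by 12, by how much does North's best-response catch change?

-6

Fishing fleet North's profit: π = q_{North}(251 − (q_{North} + q_{South})) − 72q_{North}.
∂π/∂q_{North} = 179 − 2q_{North} − q_{South} = 0, so q_{North} = 89.5 − 0.5q_{South}.
The reaction-function slope is −0.5, so a 12-unit rise in q_{South} moves q_{North} by −0.5 × 12 = −6. North's best response falls — the actions are strategic substitutes.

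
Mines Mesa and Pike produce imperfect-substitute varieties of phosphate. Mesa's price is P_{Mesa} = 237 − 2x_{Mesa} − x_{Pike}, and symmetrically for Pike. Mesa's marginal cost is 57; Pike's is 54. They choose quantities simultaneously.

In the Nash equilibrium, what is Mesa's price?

128.6

Mine Mesa's profit: π = x_{Mesa}(237 − 2x_{Mesa} − x_{Pike}) − 57x_{Mesa}.
∂π/∂x_{Mesa} = 180 − 4x_{Mesa} − x_{Pike} = 0 ⇒ x_{Mesa} = 45 − 0.25x_{Pike}.
Similarly x_{Pike} = 45.75 − 0.25x_{Mesa}.
Solving the two reaction functions simultaneously: (1 − (−0.25)(−0.25))x_{Mesa} = 45 − 0.25·45.75, so 0.9375x_{Mesa} = 33.5625 and x_{Mesa} = 35.8.
Then x_{Pike} = 45.75 − 0.25·35.8 = 36.8.
P_{Mesa} = 237 − 2·35.8 − 36.8 = 128.6.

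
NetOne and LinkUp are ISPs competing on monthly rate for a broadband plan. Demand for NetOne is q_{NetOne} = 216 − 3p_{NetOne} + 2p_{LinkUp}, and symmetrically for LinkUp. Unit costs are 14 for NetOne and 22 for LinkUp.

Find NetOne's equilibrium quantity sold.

156

NetOne's profit: π = (p_{NetOne} − 14)(216 − 3p_{NetOne} + 2p_{LinkUp}).
∂π/∂p_{NetOne} = 258 − 6p_{NetOne} + 2p_{LinkUp} = 0 ⇒ p_{NetOne} = 43 + (1/3)p_{LinkUp}.
Similarly p_{LinkUp} = 47 + (1/3)p_{NetOne}.
Solving the two reaction functions simultaneously: (1 − (1/3)(1/3))p_{NetOne} = 43 + (1/3)·47, so (8/9)p_{NetOne} = 176/3 and p_{NetOne} = 66.
Then p_{LinkUp} = 47 + (1/3)·66 = 69.
q_{NetOne} = 216 − 3·66 + 2·69 = 156.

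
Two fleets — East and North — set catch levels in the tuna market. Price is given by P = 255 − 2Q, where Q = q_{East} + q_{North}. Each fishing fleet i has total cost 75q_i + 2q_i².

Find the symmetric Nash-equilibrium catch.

Fishing fleet East's profit: π = q_{East}(255 − 2(q_{East} + q_{North})) − 75q_{East} − 2q_{East}².
∂π/∂q_{East} = 180 − 8q_{East} − 2q_{North} = 0, so q_{East} = 22.5 − 0.25q_{North}.
The game is symmetric, so in equilibrium q_{North} = q_{East}: the reaction function gives 1.25q_{East} = 22.5, hence q_{East} = 18.

18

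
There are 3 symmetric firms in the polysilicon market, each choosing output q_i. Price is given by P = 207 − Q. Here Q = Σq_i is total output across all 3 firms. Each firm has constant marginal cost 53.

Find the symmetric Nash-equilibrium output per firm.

38.5

A representative firm's profit is π_i = q_i(207 − Q) − 53q_i, with Q = q_i + Σ_{j≠i} q_j.
First-order condition: 154 − 2q_i − Σ_{j≠i} q_j = 0.
In a symmetric equilibrium every firm chooses the same q, so Σ_{j≠i} q_j = 2q. The condition becomes 154 − 4q = 0, giving q = 154/4 = 38.5.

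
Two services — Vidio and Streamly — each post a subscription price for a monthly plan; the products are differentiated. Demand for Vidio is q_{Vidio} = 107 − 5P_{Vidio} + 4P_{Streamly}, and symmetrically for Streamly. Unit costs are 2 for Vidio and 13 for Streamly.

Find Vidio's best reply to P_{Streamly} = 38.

26.9

Vidio's profit: π = (P_{Vidio} − 2)(107 − 5P_{Vidio} + 4P_{Streamly}).
∂π/∂P_{Vidio} = 117 − 10P_{Vidio} + 4P_{Streamly} = 0 ⇒ P_{Vidio} = 11.7 + 0.4P_{Streamly}.
At P_{Streamly} = 38: P_{Vidio} = 11.7 + 0.4·38 = 26.9.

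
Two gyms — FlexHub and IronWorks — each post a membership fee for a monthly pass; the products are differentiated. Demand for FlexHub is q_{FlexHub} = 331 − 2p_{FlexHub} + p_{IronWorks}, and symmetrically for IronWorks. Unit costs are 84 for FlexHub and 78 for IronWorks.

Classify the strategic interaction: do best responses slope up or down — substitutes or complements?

strategic complements

FlexHub's profit: π = (p_{FlexHub} − 84)(331 − 2p_{FlexHub} + p_{IronWorks}).
∂π/∂p_{FlexHub} = 499 − 4p_{FlexHub} + p_{IronWorks} = 0 ⇒ p_{FlexHub} = 124.75 + 0.25p_{IronWorks}.
The best-response slope dp_{FlexHub}/dp_{IronWorks} = 0.25 > 0: the reaction function is upward-sloping, so the choices are strategic complements.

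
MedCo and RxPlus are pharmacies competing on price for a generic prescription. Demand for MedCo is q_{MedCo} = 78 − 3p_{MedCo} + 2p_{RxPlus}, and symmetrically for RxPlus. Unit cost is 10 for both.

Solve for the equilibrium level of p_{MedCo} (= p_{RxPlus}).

MedCo's profit: π = (p_{MedCo} − 10)(78 − 3p_{MedCo} + 2p_{RxPlus}).
∂π/∂p_{MedCo} = 108 − 6p_{MedCo} + 2p_{RxPlus} = 0 ⇒ p_{MedCo} = 18 + (1/3)p_{RxPlus}.
The game is symmetric, so in equilibrium p_{RxPlus} = p_{MedCo}: the reaction function gives (2/3)p_{MedCo} = 18, hence p_{MedCo} = 27.

27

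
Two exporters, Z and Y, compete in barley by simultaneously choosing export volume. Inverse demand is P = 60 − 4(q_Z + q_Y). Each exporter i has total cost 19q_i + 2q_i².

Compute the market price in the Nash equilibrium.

39.5

Exporter Z's profit: π = q_Z(60 − 4(q_Z + q_Y)) − 19q_Z − 2q_Z².
∂π/∂q_Z = 41 − 12q_Z − 4q_Y = 0, so q_Z = 41/12 − (1/3)q_Y.
The game is symmetric, so in equilibrium q_Y = q_Z: the reaction function gives (4/3)q_Z = 41/12, hence q_Z = 2.5625.
Equilibrium price: P = 60 − 4·5.125 = 39.5.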